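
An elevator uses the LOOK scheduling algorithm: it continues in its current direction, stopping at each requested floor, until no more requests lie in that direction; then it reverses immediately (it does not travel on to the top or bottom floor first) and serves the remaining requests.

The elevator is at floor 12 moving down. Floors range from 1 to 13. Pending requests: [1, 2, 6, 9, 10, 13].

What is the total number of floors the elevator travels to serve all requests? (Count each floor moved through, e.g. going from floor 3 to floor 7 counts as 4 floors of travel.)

Start at floor 12 moving down, LOOK stop order: [10, 9, 6, 2, 1, 13]
  12 → 10: |10-12| = 2, total = 2
  10 → 9: |9-10| = 1, total = 3
  9 → 6: |6-9| = 3, total = 6
  6 → 2: |2-6| = 4, total = 10
  2 → 1: |1-2| = 1, total = 11
  1 → 13: |13-1| = 12, total = 23

Answer: 23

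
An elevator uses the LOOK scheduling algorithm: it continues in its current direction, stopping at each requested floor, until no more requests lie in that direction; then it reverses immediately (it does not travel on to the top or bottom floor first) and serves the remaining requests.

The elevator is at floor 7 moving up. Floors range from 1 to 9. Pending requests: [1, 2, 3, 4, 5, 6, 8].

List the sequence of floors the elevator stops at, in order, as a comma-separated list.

Current: 7, moving UP
Serve above first (ascending): [8]
Then reverse, serve below (descending): [6, 5, 4, 3, 2, 1]

Answer: 8, 6, 5, 4, 3, 2, 1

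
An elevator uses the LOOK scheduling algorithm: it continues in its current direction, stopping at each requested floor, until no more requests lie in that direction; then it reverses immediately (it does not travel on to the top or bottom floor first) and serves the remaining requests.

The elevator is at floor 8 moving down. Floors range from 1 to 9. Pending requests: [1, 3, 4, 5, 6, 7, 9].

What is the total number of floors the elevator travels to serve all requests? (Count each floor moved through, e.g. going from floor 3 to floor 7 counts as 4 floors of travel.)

Start at floor 8 moving down, LOOK stop order: [7, 6, 5, 4, 3, 1, 9]
  8 → 7: |7-8| = 1, total = 1
  7 → 6: |6-7| = 1, total = 2
  6 → 5: |5-6| = 1, total = 3
  5 → 4: |4-5| = 1, total = 4
  4 → 3: |3-4| = 1, total = 5
  3 → 1: |1-3| = 2, total = 7
  1 → 9: |9-1| = 8, total = 15

Answer: 15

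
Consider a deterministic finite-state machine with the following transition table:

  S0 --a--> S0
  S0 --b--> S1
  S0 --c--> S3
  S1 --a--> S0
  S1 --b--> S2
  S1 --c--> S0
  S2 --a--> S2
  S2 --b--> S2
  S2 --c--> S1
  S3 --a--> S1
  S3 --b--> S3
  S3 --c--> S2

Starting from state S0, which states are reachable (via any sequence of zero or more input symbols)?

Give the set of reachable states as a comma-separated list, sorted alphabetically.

BFS from S0:
  visit S0: S0--a-->S0 (seen), S0--b-->S1 (new), S0--c-->S3 (new)
  visit S1: S1--a-->S0 (seen), S1--b-->S2 (new), S1--c-->S0 (seen)
  visit S3: S3--a-->S1 (seen), S3--b-->S3 (seen), S3--c-->S2 (seen)
  visit S2: S2--a-->S2 (seen), S2--b-->S2 (seen), S2--c-->S1 (seen)

Answer: S0, S1, S2, S3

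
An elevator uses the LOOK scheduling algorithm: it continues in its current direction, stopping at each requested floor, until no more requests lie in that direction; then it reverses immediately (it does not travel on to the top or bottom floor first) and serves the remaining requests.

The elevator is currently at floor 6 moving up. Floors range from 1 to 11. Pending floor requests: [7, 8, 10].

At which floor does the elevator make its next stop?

Current floor: 6, direction: up
Requests above: [7, 8, 10]
Requests below: []
Moving up and requests lie above → nearest above is min([7, 8, 10]) = 7

Answer: 7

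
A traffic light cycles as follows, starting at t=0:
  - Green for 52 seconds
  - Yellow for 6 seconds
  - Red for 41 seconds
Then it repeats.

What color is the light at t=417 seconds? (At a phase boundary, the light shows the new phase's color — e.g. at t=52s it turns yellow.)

Cycle length = 52 + 6 + 41 = 99s
t = 417, phase_t = 417 mod 99 = 21
21 < 52 (green end) → GREEN

Answer: green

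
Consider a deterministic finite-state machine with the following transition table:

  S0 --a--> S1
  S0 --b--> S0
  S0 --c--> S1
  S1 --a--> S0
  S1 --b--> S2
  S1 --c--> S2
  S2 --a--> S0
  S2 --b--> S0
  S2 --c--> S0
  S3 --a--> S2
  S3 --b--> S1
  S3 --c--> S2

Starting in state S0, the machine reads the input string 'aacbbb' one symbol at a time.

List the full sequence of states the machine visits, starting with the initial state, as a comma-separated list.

Start: S0
  read 'a': S0 --a--> S1
  read 'a': S1 --a--> S0
  read 'c': S0 --c--> S1
  read 'b': S1 --b--> S2
  read 'b': S2 --b--> S0
  read 'b': S0 --b--> S0

Answer: S0, S1, S0, S1, S2, S0, S0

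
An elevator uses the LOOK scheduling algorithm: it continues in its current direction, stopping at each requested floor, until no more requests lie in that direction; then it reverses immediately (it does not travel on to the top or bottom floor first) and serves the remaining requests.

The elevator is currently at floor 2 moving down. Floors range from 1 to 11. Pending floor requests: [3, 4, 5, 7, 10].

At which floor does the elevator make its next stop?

Answer: 3

Derivation:
Current floor: 2, direction: down
Requests above: [3, 4, 5, 7, 10]
Requests below: []
Moving down but no requests below → reverse; nearest above is min([3, 4, 5, 7, 10]) = 3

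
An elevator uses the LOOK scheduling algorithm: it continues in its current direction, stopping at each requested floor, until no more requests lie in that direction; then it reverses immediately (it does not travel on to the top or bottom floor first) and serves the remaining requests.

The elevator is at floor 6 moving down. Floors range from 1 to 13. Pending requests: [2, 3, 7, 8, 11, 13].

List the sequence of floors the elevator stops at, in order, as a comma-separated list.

Current: 6, moving DOWN
Serve below first (descending): [3, 2]
Then reverse, serve above (ascending): [7, 8, 11, 13]

Answer: 3, 2, 7, 8, 11, 13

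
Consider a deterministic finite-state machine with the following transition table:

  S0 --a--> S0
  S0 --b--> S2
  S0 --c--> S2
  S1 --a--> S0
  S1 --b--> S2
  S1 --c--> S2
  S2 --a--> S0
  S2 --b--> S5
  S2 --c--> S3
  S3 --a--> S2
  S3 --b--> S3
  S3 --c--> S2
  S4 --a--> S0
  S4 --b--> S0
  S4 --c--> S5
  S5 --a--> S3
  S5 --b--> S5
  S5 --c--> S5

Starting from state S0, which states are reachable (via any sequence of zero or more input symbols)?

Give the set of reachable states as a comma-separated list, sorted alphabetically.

BFS from S0:
  visit S0: S0--a-->S0 (seen), S0--b-->S2 (new), S0--c-->S2 (seen)
  visit S2: S2--a-->S0 (seen), S2--b-->S5 (new), S2--c-->S3 (new)
  visit S5: S5--a-->S3 (seen), S5--b-->S5 (seen), S5--c-->S5 (seen)
  visit S3: S3--a-->S2 (seen), S3--b-->S3 (seen), S3--c-->S2 (seen)

Answer: S0, S2, S3, S5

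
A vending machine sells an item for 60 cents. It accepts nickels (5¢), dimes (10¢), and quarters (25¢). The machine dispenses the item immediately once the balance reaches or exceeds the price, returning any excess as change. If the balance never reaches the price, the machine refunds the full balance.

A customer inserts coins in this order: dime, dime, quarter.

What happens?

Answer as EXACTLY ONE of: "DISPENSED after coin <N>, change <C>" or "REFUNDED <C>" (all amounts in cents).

Price: 60¢
Coin 1 (dime, 10¢): balance = 10¢
Coin 2 (dime, 10¢): balance = 20¢
Coin 3 (quarter, 25¢): balance = 45¢
All coins inserted, balance 45¢ < price 60¢ → REFUND 45¢

Answer: REFUNDED 45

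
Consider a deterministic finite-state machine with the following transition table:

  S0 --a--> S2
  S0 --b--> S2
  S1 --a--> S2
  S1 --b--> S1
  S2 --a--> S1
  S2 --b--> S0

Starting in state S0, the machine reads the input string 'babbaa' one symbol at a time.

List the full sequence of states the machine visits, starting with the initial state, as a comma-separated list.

Answer: S0, S2, S1, S1, S1, S2, S1

Derivation:
Start: S0
  read 'b': S0 --b--> S2
  read 'a': S2 --a--> S1
  read 'b': S1 --b--> S1
  read 'b': S1 --b--> S1
  read 'a': S1 --a--> S2
  read 'a': S2 --a--> S1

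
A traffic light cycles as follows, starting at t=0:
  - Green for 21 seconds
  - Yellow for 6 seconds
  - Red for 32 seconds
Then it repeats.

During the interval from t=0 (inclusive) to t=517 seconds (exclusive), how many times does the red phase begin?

Cycle = 21+6+32 = 59s
red phase starts at t = k*59 + 27 for k=0,1,2,...
Need k*59+27 < 517 → k < 8.305
k ∈ {0, ..., 8} → 9 starts

Answer: 9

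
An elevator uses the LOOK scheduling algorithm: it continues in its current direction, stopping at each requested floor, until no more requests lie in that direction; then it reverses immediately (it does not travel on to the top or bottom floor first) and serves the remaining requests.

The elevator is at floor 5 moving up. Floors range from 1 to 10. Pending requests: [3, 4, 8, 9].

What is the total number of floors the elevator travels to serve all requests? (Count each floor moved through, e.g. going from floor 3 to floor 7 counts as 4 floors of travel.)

Start at floor 5 moving up, LOOK stop order: [8, 9, 4, 3]
  5 → 8: |8-5| = 3, total = 3
  8 → 9: |9-8| = 1, total = 4
  9 → 4: |4-9| = 5, total = 9
  4 → 3: |3-4| = 1, total = 10

Answer: 10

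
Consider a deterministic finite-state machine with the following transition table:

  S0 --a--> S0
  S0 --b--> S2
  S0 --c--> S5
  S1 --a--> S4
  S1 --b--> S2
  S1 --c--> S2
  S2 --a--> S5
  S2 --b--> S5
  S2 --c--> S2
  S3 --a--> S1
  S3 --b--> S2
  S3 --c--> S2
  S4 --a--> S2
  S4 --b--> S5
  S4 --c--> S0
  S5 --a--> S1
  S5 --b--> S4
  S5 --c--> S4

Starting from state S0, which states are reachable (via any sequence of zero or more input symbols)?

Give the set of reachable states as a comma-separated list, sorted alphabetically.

BFS from S0:
  visit S0: S0--a-->S0 (seen), S0--b-->S2 (new), S0--c-->S5 (new)
  visit S2: S2--a-->S5 (seen), S2--b-->S5 (seen), S2--c-->S2 (seen)
  visit S5: S5--a-->S1 (new), S5--b-->S4 (new), S5--c-->S4 (seen)
  visit S1: S1--a-->S4 (seen), S1--b-->S2 (seen), S1--c-->S2 (seen)
  visit S4: S4--a-->S2 (seen), S4--b-->S5 (seen), S4--c-->S0 (seen)

Answer: S0, S1, S2, S4, S5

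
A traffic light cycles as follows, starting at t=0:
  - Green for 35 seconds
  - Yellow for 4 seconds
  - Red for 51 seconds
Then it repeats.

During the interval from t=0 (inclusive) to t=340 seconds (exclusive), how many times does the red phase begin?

Answer: 4

Derivation:
Cycle = 35+4+51 = 90s
red phase starts at t = k*90 + 39 for k=0,1,2,...
Need k*90+39 < 340 → k < 3.344
k ∈ {0, ..., 3} → 4 starts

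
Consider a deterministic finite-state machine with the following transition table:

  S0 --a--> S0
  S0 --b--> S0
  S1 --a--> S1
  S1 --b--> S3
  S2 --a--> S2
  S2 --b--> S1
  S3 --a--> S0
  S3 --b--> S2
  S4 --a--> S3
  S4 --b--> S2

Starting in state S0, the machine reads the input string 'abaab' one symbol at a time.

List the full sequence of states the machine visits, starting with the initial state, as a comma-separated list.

Answer: S0, S0, S0, S0, S0, S0

Derivation:
Start: S0
  read 'a': S0 --a--> S0
  read 'b': S0 --b--> S0
  read 'a': S0 --a--> S0
  read 'a': S0 --a--> S0
  read 'b': S0 --b--> S0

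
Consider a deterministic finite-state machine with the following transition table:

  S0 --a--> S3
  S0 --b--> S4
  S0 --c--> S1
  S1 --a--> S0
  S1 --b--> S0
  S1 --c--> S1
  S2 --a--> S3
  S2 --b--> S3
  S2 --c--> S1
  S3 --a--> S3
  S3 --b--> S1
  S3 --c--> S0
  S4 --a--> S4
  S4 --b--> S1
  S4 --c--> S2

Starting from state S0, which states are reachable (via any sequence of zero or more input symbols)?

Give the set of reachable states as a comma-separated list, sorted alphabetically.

BFS from S0:
  visit S0: S0--a-->S3 (new), S0--b-->S4 (new), S0--c-->S1 (new)
  visit S3: S3--a-->S3 (seen), S3--b-->S1 (seen), S3--c-->S0 (seen)
  visit S4: S4--a-->S4 (seen), S4--b-->S1 (seen), S4--c-->S2 (new)
  visit S1: S1--a-->S0 (seen), S1--b-->S0 (seen), S1--c-->S1 (seen)
  visit S2: S2--a-->S3 (seen), S2--b-->S3 (seen), S2--c-->S1 (seen)

Answer: S0, S1, S2, S3, S4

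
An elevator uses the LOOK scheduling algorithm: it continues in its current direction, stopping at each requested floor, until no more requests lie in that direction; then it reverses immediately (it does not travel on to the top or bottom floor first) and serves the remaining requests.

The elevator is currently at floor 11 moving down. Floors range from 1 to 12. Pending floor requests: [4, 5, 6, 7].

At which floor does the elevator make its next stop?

Answer: 7

Derivation:
Current floor: 11, direction: down
Requests above: []
Requests below: [4, 5, 6, 7]
Moving down and requests lie below → nearest below is max([4, 5, 6, 7]) = 7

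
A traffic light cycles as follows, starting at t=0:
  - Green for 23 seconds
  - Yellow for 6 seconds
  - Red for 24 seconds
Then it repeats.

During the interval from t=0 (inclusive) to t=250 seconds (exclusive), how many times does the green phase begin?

Cycle = 23+6+24 = 53s
green phase starts at t = k*53 + 0 for k=0,1,2,...
Need k*53+0 < 250 → k < 4.717
k ∈ {0, ..., 4} → 5 starts

Answer: 5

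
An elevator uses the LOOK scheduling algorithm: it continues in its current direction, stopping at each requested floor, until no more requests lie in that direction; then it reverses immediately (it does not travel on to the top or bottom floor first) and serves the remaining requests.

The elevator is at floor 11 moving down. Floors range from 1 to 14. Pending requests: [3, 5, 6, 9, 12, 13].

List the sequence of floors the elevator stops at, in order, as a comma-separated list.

Current: 11, moving DOWN
Serve below first (descending): [9, 6, 5, 3]
Then reverse, serve above (ascending): [12, 13]

Answer: 9, 6, 5, 3, 12, 13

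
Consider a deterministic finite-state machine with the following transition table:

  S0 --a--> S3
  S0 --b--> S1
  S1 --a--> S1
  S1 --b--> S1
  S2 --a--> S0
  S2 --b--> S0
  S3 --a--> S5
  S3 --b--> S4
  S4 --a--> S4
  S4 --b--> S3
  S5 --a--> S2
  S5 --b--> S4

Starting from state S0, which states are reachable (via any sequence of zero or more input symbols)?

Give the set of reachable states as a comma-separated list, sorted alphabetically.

BFS from S0:
  visit S0: S0--a-->S3 (new), S0--b-->S1 (new)
  visit S3: S3--a-->S5 (new), S3--b-->S4 (new)
  visit S1: S1--a-->S1 (seen), S1--b-->S1 (seen)
  visit S5: S5--a-->S2 (new), S5--b-->S4 (seen)
  visit S4: S4--a-->S4 (seen), S4--b-->S3 (seen)
  visit S2: S2--a-->S0 (seen), S2--b-->S0 (seen)

Answer: S0, S1, S2, S3, S4, S5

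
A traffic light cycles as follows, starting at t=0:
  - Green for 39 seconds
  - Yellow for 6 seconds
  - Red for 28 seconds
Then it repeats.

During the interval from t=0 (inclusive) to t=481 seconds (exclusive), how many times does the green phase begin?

Cycle = 39+6+28 = 73s
green phase starts at t = k*73 + 0 for k=0,1,2,...
Need k*73+0 < 481 → k < 6.589
k ∈ {0, ..., 6} → 7 starts

Answer: 7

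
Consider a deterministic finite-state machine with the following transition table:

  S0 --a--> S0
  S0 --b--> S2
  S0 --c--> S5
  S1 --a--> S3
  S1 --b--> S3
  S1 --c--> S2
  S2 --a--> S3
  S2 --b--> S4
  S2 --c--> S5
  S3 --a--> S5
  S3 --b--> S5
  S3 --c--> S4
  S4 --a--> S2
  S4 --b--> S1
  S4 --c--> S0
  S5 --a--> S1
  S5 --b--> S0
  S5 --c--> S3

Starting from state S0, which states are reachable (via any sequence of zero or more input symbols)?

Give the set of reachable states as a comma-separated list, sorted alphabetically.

BFS from S0:
  visit S0: S0--a-->S0 (seen), S0--b-->S2 (new), S0--c-->S5 (new)
  visit S2: S2--a-->S3 (new), S2--b-->S4 (new), S2--c-->S5 (seen)
  visit S5: S5--a-->S1 (new), S5--b-->S0 (seen), S5--c-->S3 (seen)
  visit S3: S3--a-->S5 (seen), S3--b-->S5 (seen), S3--c-->S4 (seen)
  visit S4: S4--a-->S2 (seen), S4--b-->S1 (seen), S4--c-->S0 (seen)
  visit S1: S1--a-->S3 (seen), S1--b-->S3 (seen), S1--c-->S2 (seen)

Answer: S0, S1, S2, S3, S4, S5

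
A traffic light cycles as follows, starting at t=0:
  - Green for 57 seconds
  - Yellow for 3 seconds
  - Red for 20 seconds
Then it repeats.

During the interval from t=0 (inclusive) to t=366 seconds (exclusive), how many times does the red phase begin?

Answer: 4

Derivation:
Cycle = 57+3+20 = 80s
red phase starts at t = k*80 + 60 for k=0,1,2,...
Need k*80+60 < 366 → k < 3.825
k ∈ {0, ..., 3} → 4 starts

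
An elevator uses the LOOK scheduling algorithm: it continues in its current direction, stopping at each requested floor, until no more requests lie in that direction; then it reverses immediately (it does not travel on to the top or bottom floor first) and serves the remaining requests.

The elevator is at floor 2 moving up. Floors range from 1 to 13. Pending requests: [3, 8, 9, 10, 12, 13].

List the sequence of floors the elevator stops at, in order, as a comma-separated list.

Answer: 3, 8, 9, 10, 12, 13

Derivation:
Current: 2, moving UP
Serve above first (ascending): [3, 8, 9, 10, 12, 13]
Then reverse, serve below (descending): []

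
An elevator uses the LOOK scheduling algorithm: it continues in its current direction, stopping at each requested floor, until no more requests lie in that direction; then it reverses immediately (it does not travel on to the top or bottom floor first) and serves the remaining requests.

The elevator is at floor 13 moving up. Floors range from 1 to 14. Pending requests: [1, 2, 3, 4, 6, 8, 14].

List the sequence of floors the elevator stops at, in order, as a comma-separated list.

Current: 13, moving UP
Serve above first (ascending): [14]
Then reverse, serve below (descending): [8, 6, 4, 3, 2, 1]

Answer: 14, 8, 6, 4, 3, 2, 1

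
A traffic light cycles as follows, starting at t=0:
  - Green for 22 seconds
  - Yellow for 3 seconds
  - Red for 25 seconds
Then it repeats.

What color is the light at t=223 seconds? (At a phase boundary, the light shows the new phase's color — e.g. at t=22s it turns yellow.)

Answer: yellow

Derivation:
Cycle length = 22 + 3 + 25 = 50s
t = 223, phase_t = 223 mod 50 = 23
22 <= 23 < 25 (yellow end) → YELLOW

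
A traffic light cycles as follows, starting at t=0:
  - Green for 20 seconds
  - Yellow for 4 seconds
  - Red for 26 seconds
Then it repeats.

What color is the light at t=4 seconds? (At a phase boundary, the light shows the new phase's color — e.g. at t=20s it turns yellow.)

Cycle length = 20 + 4 + 26 = 50s
t = 4, phase_t = 4 mod 50 = 4
4 < 20 (green end) → GREEN

Answer: green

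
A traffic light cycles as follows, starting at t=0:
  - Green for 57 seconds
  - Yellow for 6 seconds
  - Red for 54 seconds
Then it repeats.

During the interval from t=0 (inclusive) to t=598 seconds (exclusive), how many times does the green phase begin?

Answer: 6

Derivation:
Cycle = 57+6+54 = 117s
green phase starts at t = k*117 + 0 for k=0,1,2,...
Need k*117+0 < 598 → k < 5.111
k ∈ {0, ..., 5} → 6 starts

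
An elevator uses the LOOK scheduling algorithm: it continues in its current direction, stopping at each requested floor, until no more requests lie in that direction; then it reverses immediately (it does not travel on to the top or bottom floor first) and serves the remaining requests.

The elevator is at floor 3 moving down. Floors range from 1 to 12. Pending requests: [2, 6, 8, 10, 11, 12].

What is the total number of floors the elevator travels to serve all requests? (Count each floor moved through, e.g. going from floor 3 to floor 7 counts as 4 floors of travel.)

Answer: 11

Derivation:
Start at floor 3 moving down, LOOK stop order: [2, 6, 8, 10, 11, 12]
  3 → 2: |2-3| = 1, total = 1
  2 → 6: |6-2| = 4, total = 5
  6 → 8: |8-6| = 2, total = 7
  8 → 10: |10-8| = 2, total = 9
  10 → 11: |11-10| = 1, total = 10
  11 → 12: |12-11| = 1, total = 11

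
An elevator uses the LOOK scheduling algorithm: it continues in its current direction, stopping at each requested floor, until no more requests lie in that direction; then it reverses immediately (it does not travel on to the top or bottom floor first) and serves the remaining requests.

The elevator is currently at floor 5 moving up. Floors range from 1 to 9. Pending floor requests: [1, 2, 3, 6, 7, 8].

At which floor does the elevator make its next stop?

Answer: 6

Derivation:
Current floor: 5, direction: up
Requests above: [6, 7, 8]
Requests below: [1, 2, 3]
Moving up and requests lie above → nearest above is min([6, 7, 8]) = 6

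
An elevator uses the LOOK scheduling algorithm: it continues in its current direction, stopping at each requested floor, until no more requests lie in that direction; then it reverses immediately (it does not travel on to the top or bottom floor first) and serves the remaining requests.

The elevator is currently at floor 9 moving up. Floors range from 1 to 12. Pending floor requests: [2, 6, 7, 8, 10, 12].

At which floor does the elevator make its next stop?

Current floor: 9, direction: up
Requests above: [10, 12]
Requests below: [2, 6, 7, 8]
Moving up and requests lie above → nearest above is min([10, 12]) = 10

Answer: 10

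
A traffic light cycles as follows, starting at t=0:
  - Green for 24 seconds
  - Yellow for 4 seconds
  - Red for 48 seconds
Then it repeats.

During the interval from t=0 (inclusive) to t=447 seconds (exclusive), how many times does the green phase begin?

Answer: 6

Derivation:
Cycle = 24+4+48 = 76s
green phase starts at t = k*76 + 0 for k=0,1,2,...
Need k*76+0 < 447 → k < 5.882
k ∈ {0, ..., 5} → 6 starts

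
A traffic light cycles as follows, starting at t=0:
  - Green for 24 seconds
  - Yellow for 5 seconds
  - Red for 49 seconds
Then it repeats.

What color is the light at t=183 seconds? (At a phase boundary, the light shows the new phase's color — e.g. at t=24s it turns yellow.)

Cycle length = 24 + 5 + 49 = 78s
t = 183, phase_t = 183 mod 78 = 27
24 <= 27 < 29 (yellow end) → YELLOW

Answer: yellow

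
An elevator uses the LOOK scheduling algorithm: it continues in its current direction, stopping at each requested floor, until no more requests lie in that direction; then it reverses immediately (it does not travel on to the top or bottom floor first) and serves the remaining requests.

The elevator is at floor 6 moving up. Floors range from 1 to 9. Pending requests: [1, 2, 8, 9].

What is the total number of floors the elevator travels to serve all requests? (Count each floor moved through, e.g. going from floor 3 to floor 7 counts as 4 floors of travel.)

Answer: 11

Derivation:
Start at floor 6 moving up, LOOK stop order: [8, 9, 2, 1]
  6 → 8: |8-6| = 2, total = 2
  8 → 9: |9-8| = 1, total = 3
  9 → 2: |2-9| = 7, total = 10
  2 → 1: |1-2| = 1, total = 11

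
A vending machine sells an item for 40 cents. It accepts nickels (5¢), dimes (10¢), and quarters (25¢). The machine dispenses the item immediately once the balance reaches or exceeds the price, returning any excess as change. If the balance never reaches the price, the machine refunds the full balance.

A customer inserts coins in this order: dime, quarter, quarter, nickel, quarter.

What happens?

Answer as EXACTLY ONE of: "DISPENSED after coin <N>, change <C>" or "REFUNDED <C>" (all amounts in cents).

Price: 40¢
Coin 1 (dime, 10¢): balance = 10¢
Coin 2 (quarter, 25¢): balance = 35¢
Coin 3 (quarter, 25¢): balance = 60¢
  → balance >= price → DISPENSE, change = 60 - 40 = 20¢

Answer: DISPENSED after coin 3, change 20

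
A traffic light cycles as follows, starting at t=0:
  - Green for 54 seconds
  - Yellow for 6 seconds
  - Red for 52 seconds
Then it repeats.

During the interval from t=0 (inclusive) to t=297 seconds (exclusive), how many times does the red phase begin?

Cycle = 54+6+52 = 112s
red phase starts at t = k*112 + 60 for k=0,1,2,...
Need k*112+60 < 297 → k < 2.116
k ∈ {0, ..., 2} → 3 starts

Answer: 3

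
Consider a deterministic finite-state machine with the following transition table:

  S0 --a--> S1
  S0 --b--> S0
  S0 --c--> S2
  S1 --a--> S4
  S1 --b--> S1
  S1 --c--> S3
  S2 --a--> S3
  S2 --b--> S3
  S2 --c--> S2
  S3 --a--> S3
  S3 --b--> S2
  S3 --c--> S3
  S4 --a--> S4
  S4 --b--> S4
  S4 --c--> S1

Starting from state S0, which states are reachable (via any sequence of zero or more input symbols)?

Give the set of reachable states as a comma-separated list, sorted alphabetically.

Answer: S0, S1, S2, S3, S4

Derivation:
BFS from S0:
  visit S0: S0--a-->S1 (new), S0--b-->S0 (seen), S0--c-->S2 (new)
  visit S1: S1--a-->S4 (new), S1--b-->S1 (seen), S1--c-->S3 (new)
  visit S2: S2--a-->S3 (seen), S2--b-->S3 (seen), S2--c-->S2 (seen)
  visit S4: S4--a-->S4 (seen), S4--b-->S4 (seen), S4--c-->S1 (seen)
  visit S3: S3--a-->S3 (seen), S3--b-->S2 (seen), S3--c-->S3 (seen)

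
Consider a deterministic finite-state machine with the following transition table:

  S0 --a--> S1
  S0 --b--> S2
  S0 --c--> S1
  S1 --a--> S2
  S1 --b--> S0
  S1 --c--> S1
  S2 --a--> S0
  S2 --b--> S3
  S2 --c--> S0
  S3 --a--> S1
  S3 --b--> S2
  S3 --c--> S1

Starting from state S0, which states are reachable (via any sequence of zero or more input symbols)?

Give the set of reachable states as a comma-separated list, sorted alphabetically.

BFS from S0:
  visit S0: S0--a-->S1 (new), S0--b-->S2 (new), S0--c-->S1 (seen)
  visit S1: S1--a-->S2 (seen), S1--b-->S0 (seen), S1--c-->S1 (seen)
  visit S2: S2--a-->S0 (seen), S2--b-->S3 (new), S2--c-->S0 (seen)
  visit S3: S3--a-->S1 (seen), S3--b-->S2 (seen), S3--c-->S1 (seen)

Answer: S0, S1, S2, S3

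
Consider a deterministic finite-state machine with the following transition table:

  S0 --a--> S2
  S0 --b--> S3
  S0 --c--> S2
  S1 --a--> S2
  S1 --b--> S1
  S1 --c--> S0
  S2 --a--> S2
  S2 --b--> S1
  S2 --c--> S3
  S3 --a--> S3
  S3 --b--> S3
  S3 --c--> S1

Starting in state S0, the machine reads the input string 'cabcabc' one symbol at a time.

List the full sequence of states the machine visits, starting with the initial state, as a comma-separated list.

Start: S0
  read 'c': S0 --c--> S2
  read 'a': S2 --a--> S2
  read 'b': S2 --b--> S1
  read 'c': S1 --c--> S0
  read 'a': S0 --a--> S2
  read 'b': S2 --b--> S1
  read 'c': S1 --c--> S0

Answer: S0, S2, S2, S1, S0, S2, S1, S0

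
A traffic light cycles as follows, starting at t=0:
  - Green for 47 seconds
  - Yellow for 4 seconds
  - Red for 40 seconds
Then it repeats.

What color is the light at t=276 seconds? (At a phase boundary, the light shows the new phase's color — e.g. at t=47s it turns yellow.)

Answer: green

Derivation:
Cycle length = 47 + 4 + 40 = 91s
t = 276, phase_t = 276 mod 91 = 3
3 < 47 (green end) → GREEN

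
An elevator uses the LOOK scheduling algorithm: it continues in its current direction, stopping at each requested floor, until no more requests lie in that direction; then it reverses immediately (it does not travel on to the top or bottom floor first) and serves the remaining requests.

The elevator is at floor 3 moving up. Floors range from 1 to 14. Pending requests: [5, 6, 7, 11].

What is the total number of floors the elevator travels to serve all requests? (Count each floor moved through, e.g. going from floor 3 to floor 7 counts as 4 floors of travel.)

Start at floor 3 moving up, LOOK stop order: [5, 6, 7, 11]
  3 → 5: |5-3| = 2, total = 2
  5 → 6: |6-5| = 1, total = 3
  6 → 7: |7-6| = 1, total = 4
  7 → 11: |11-7| = 4, total = 8

Answer: 8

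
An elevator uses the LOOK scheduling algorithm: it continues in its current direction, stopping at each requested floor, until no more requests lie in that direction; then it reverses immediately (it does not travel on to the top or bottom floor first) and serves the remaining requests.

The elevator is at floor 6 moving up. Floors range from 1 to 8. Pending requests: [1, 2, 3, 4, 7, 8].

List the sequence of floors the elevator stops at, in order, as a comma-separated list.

Answer: 7, 8, 4, 3, 2, 1

Derivation:
Current: 6, moving UP
Serve above first (ascending): [7, 8]
Then reverse, serve below (descending): [4, 3, 2, 1]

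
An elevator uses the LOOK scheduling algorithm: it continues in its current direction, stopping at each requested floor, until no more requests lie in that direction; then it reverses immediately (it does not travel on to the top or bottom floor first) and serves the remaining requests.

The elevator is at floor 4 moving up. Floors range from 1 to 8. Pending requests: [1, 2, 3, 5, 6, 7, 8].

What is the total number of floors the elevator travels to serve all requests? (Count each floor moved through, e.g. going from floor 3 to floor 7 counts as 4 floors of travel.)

Answer: 11

Derivation:
Start at floor 4 moving up, LOOK stop order: [5, 6, 7, 8, 3, 2, 1]
  4 → 5: |5-4| = 1, total = 1
  5 → 6: |6-5| = 1, total = 2
  6 → 7: |7-6| = 1, total = 3
  7 → 8: |8-7| = 1, total = 4
  8 → 3: |3-8| = 5, total = 9
  3 → 2: |2-3| = 1, total = 10
  2 → 1: |1-2| = 1, total = 11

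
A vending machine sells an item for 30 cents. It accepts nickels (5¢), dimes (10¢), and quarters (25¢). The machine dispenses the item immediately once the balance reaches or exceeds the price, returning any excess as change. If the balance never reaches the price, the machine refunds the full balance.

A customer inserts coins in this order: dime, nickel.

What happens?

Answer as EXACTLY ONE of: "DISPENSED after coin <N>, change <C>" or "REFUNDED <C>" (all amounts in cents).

Answer: REFUNDED 15

Derivation:
Price: 30¢
Coin 1 (dime, 10¢): balance = 10¢
Coin 2 (nickel, 5¢): balance = 15¢
All coins inserted, balance 15¢ < price 30¢ → REFUND 15¢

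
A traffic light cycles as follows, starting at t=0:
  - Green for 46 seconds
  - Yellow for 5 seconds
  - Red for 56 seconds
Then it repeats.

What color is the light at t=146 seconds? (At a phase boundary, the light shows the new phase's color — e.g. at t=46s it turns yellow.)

Cycle length = 46 + 5 + 56 = 107s
t = 146, phase_t = 146 mod 107 = 39
39 < 46 (green end) → GREEN

Answer: green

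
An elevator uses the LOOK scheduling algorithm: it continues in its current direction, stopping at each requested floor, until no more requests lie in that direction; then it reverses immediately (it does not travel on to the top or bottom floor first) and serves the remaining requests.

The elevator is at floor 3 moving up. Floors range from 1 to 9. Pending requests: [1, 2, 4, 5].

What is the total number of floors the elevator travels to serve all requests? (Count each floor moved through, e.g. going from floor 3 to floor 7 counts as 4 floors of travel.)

Start at floor 3 moving up, LOOK stop order: [4, 5, 2, 1]
  3 → 4: |4-3| = 1, total = 1
  4 → 5: |5-4| = 1, total = 2
  5 → 2: |2-5| = 3, total = 5
  2 → 1: |1-2| = 1, total = 6

Answer: 6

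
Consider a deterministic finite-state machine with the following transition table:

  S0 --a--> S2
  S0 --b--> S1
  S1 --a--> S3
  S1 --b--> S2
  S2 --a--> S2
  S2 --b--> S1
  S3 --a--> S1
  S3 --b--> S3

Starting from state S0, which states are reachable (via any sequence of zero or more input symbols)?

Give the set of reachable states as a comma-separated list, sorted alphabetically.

BFS from S0:
  visit S0: S0--a-->S2 (new), S0--b-->S1 (new)
  visit S2: S2--a-->S2 (seen), S2--b-->S1 (seen)
  visit S1: S1--a-->S3 (new), S1--b-->S2 (seen)
  visit S3: S3--a-->S1 (seen), S3--b-->S3 (seen)

Answer: S0, S1, S2, S3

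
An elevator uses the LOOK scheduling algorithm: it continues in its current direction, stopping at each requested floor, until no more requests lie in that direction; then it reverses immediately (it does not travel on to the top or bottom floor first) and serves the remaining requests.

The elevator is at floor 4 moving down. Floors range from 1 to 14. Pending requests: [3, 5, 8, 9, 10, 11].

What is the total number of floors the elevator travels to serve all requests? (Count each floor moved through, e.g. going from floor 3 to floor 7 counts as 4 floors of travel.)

Answer: 9

Derivation:
Start at floor 4 moving down, LOOK stop order: [3, 5, 8, 9, 10, 11]
  4 → 3: |3-4| = 1, total = 1
  3 → 5: |5-3| = 2, total = 3
  5 → 8: |8-5| = 3, total = 6
  8 → 9: |9-8| = 1, total = 7
  9 → 10: |10-9| = 1, total = 8
  10 → 11: |11-10| = 1, total = 9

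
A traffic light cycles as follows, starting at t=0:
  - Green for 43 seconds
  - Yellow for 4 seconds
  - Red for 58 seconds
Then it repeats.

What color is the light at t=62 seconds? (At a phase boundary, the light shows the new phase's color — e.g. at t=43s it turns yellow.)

Answer: red

Derivation:
Cycle length = 43 + 4 + 58 = 105s
t = 62, phase_t = 62 mod 105 = 62
62 >= 47 → RED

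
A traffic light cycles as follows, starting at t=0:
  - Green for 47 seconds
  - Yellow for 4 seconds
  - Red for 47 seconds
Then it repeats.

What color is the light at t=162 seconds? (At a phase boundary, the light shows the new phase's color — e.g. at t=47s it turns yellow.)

Cycle length = 47 + 4 + 47 = 98s
t = 162, phase_t = 162 mod 98 = 64
64 >= 51 → RED

Answer: red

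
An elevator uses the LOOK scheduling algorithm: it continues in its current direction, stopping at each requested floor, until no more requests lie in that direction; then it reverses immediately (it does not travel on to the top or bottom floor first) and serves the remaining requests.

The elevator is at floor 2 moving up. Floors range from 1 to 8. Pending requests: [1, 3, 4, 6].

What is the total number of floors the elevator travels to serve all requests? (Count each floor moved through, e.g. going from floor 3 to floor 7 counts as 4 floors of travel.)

Start at floor 2 moving up, LOOK stop order: [3, 4, 6, 1]
  2 → 3: |3-2| = 1, total = 1
  3 → 4: |4-3| = 1, total = 2
  4 → 6: |6-4| = 2, total = 4
  6 → 1: |1-6| = 5, total = 9

Answer: 9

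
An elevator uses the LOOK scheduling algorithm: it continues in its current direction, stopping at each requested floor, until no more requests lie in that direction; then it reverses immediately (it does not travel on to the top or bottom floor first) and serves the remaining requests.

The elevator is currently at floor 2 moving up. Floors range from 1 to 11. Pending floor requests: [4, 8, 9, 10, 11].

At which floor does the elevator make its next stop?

Current floor: 2, direction: up
Requests above: [4, 8, 9, 10, 11]
Requests below: []
Moving up and requests lie above → nearest above is min([4, 8, 9, 10, 11]) = 4

Answer: 4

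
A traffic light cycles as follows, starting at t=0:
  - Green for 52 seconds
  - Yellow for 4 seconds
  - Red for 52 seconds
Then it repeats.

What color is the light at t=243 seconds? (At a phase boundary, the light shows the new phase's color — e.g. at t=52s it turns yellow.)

Answer: green

Derivation:
Cycle length = 52 + 4 + 52 = 108s
t = 243, phase_t = 243 mod 108 = 27
27 < 52 (green end) → GREEN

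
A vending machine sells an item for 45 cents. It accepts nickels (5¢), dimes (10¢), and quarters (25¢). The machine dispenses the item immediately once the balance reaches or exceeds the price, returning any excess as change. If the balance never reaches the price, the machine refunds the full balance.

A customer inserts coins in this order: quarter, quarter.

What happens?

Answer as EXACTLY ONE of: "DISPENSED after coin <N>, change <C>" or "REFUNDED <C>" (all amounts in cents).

Price: 45¢
Coin 1 (quarter, 25¢): balance = 25¢
Coin 2 (quarter, 25¢): balance = 50¢
  → balance >= price → DISPENSE, change = 50 - 45 = 5¢

Answer: DISPENSED after coin 2, change 5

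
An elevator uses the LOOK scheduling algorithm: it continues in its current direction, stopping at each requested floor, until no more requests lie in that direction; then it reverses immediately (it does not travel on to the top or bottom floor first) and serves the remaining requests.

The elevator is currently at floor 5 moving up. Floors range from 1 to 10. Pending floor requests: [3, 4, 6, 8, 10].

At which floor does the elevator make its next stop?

Current floor: 5, direction: up
Requests above: [6, 8, 10]
Requests below: [3, 4]
Moving up and requests lie above → nearest above is min([6, 8, 10]) = 6

Answer: 6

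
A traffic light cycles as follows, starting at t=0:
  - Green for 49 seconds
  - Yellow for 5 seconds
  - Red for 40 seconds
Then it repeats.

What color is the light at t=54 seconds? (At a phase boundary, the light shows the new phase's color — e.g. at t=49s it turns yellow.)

Cycle length = 49 + 5 + 40 = 94s
t = 54, phase_t = 54 mod 94 = 54
54 >= 54 → RED

Answer: red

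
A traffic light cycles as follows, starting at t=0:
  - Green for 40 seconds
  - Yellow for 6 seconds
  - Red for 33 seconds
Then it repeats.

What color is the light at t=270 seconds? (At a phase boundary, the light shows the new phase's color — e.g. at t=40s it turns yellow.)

Cycle length = 40 + 6 + 33 = 79s
t = 270, phase_t = 270 mod 79 = 33
33 < 40 (green end) → GREEN

Answer: green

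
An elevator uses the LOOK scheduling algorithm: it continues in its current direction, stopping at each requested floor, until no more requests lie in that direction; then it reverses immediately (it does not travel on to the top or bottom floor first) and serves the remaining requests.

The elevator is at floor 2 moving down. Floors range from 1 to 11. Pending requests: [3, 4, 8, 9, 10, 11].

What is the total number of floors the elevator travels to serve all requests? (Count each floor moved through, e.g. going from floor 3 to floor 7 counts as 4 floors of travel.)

Answer: 9

Derivation:
Start at floor 2 moving down, LOOK stop order: [3, 4, 8, 9, 10, 11]
  2 → 3: |3-2| = 1, total = 1
  3 → 4: |4-3| = 1, total = 2
  4 → 8: |8-4| = 4, total = 6
  8 → 9: |9-8| = 1, total = 7
  9 → 10: |10-9| = 1, total = 8
  10 → 11: |11-10| = 1, total = 9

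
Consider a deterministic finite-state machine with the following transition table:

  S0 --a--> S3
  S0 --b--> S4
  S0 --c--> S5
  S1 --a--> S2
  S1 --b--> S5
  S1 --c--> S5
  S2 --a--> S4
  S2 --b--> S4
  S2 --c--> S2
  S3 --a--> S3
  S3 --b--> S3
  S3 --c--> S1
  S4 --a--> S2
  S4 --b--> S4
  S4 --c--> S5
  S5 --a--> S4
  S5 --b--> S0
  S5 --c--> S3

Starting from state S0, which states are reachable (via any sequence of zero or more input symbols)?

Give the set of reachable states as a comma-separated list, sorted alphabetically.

BFS from S0:
  visit S0: S0--a-->S3 (new), S0--b-->S4 (new), S0--c-->S5 (new)
  visit S3: S3--a-->S3 (seen), S3--b-->S3 (seen), S3--c-->S1 (new)
  visit S4: S4--a-->S2 (new), S4--b-->S4 (seen), S4--c-->S5 (seen)
  visit S5: S5--a-->S4 (seen), S5--b-->S0 (seen), S5--c-->S3 (seen)
  visit S1: S1--a-->S2 (seen), S1--b-->S5 (seen), S1--c-->S5 (seen)
  visit S2: S2--a-->S4 (seen), S2--b-->S4 (seen), S2--c-->S2 (seen)

Answer: S0, S1, S2, S3, S4, S5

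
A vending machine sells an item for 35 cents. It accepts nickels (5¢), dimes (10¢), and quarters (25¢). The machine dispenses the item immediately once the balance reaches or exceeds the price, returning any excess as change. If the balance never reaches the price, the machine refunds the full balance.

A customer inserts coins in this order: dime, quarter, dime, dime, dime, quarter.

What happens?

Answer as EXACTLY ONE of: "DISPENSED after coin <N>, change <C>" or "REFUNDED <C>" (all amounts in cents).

Answer: DISPENSED after coin 2, change 0

Derivation:
Price: 35¢
Coin 1 (dime, 10¢): balance = 10¢
Coin 2 (quarter, 25¢): balance = 35¢
  → balance >= price → DISPENSE, change = 35 - 35 = 0¢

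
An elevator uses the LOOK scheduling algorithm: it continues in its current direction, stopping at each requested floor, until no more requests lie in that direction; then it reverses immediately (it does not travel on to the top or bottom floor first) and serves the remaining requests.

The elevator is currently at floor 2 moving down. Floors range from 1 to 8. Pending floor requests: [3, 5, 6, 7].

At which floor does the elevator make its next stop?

Answer: 3

Derivation:
Current floor: 2, direction: down
Requests above: [3, 5, 6, 7]
Requests below: []
Moving down but no requests below → reverse; nearest above is min([3, 5, 6, 7]) = 3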